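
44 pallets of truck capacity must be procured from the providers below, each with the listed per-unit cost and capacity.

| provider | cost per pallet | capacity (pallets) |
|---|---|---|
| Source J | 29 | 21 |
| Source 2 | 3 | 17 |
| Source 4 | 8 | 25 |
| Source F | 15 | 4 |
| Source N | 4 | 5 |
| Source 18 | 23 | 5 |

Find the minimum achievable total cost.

Cheapest first:
Source 2 (3): use full 17 — 27 pallets to go.
Source N (4): use full 5 — 22 pallets to go.
Source 4 (8): take the remaining 22 — done.
Source F, Source 18, Source J: unused.
Cost = 17×3 + 5×4 + 22×8 = 247.

247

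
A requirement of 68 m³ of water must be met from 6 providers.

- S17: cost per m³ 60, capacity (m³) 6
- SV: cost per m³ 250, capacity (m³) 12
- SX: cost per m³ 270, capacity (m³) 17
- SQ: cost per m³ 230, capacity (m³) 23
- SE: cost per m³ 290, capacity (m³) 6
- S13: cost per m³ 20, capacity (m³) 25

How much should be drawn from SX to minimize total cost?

Cheapest first:
S13 at 20: take all 25 m³ → 43 still needed.
S17 (60): use full 6 → 37 m³ to go.
SQ at 230: take all 23 m³ → 14 still needed.
Take 12 from SV at 250 → need 2 more.
Take 2 from SX at 270 to finish.
SE: unused.

2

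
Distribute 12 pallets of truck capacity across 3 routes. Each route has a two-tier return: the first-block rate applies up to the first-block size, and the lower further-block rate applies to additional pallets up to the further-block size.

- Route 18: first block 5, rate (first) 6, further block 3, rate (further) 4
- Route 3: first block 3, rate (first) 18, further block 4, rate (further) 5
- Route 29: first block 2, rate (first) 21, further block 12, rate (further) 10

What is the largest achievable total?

Rank every tier by rate: Route 29/first 21 > Route 3/first 18 > Route 29/second 10 > Route 18/first 6 > Route 3/second 5 > Route 18/second 4.
Route 29/first (21): +2 ; 10 left.
Route 3 first at 18: fill all 3 ; 7 left.
Route 29 second at 10: only 7 left, fill 7.
Total = 21×2 + 18×3 + 10×7 = 166.

166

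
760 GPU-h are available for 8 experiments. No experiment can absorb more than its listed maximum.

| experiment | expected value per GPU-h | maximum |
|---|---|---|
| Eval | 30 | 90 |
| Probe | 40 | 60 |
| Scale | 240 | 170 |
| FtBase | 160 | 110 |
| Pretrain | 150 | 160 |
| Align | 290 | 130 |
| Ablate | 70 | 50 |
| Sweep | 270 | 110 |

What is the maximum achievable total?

154500

Order the experiments by expected value per GPU-h: Align 290 > Sweep 270 > Scale 240 > FtBase 160 > Pretrain 150 > Ablate 70 > Probe 40 > Eval 30.
Align: +130 to 130 (cap) → 630 left.
Sweep takes 110 to reach its cap of 110 → 520 left.
Give Scale 170 to hit its cap of 170 → 350 left.
FtBase takes 110 to reach its cap of 110 → 240 left.
Pretrain takes 160 to reach its cap of 160 → 80 left.
Ablate: +50 to 50 (cap) → 30 left.
Probe: +30 (room for 60) → 30. Pool exhausted.
Total = 40×30 + 240×170 + 160×110 + 150×160 + 290×130 + 70×50 + 270×110 = 154500.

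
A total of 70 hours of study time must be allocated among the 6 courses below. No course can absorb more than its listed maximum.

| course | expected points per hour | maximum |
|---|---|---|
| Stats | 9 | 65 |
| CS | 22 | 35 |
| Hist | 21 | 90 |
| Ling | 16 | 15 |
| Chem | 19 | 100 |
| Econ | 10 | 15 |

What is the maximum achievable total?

Highest expected points per hour first: CS 22 > Hist 21 > Chem 19 > Ling 16 > Econ 10 > Stats 9.
CS takes 35 to reach its cap of 35 ; 35 left.
Only 35 left; Hist takes them to reach 35.
Total = 22×35 + 21×35 = 1505.

1505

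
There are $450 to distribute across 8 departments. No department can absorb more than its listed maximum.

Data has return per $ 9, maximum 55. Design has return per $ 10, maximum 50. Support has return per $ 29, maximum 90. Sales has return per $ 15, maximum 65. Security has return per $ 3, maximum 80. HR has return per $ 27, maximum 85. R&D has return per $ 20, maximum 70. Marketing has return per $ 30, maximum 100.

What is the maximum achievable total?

10680

Rank by return per $: Marketing 30 > Support 29 > HR 27 > R&D 20 > Sales 15 > Design 10 > Data 9 > Security 3.
Marketing: +100 to 100 (cap) → 350 left.
Support: +90 to 90 (cap) → 260 left.
HR: +85 to 85 (cap) → 175 left.
Give R&D 70 to hit its cap of 70 → 105 left.
Sales: +65 to 65 (cap) → 40 left.
Only 40 left; Design takes them to reach 40.
Total = 10×40 + 29×90 + 15×65 + 27×85 + 20×70 + 30×100 = 10680.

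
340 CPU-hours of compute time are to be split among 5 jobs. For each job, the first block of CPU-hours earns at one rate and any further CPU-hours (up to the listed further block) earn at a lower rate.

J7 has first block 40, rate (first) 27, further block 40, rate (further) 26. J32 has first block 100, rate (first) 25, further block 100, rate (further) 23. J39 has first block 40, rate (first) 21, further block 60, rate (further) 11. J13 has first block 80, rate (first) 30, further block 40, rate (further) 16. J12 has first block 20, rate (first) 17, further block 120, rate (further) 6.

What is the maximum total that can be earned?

8860

Treat each block as its own option and order by rate: J13/first 30 > J7/first 27 > J7/second 26 > J32/first 25 > J32/second 23 > J39/first 21 > J12/first 17 > J13/second 16 > J39/second 11 > J12/second 6.
J13 first at 30: fill all 80 ; 260 left.
J7 first at 27: fill all 40 ; 220 left.
J7/second (26): +40 ; 180 left.
Fill J32 first block (100 at 25) ; 80 left.
80 remain; put them into J32 second at 23.
Total = 30×80 + 27×40 + 26×40 + 25×100 + 23×80 = 8860.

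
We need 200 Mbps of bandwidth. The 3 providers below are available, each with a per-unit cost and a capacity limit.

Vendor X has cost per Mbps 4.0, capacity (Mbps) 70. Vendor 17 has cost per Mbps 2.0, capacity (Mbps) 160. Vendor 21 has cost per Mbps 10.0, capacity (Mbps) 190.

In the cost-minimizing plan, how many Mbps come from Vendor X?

40

Cheapest first:
Vendor 17 at 2.0: take all 160 Mbps → 40 still needed.
Vendor X (4.0): take the remaining 40 → done.
Vendor 21: unused.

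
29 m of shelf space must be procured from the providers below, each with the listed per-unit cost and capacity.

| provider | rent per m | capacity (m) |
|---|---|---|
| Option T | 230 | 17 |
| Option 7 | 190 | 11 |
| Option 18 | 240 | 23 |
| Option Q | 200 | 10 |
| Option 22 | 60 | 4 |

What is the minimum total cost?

Cheapest first:
Option 22 (60): use full 4 ; 25 m to go.
Option 7 at 190: take all 11 m ; 14 still needed.
Option Q at 200: take all 10 m ; 4 still needed.
Option T (230): take the remaining 4 ; done.
Option 18: unused.
Cost = 4×60 + 11×190 + 10×200 + 4×230 = 5250.

5250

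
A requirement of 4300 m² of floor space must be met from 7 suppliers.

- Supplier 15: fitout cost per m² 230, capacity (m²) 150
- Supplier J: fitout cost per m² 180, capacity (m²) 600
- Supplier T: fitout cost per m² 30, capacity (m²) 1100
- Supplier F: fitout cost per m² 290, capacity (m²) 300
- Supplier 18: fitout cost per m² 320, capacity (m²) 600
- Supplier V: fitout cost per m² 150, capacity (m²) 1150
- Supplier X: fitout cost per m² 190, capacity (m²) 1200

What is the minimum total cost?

605000

Use suppliers in increasing cost order.
Supplier T (30): use full 1100 — 3200 m² to go.
Supplier V at 150: take all 1150 m² — 2050 still needed.
Take 600 from Supplier J at 180 — need 1450 more.
Supplier X (190): use full 1200 — 250 m² to go.
Supplier 15 (230): use full 150 — 100 m² to go.
Take 100 from Supplier F at 290 to finish.
Supplier 18: unused.
Cost = 1100×30 + 1150×150 + 600×180 + 1200×190 + 150×230 + 100×290 = 605000.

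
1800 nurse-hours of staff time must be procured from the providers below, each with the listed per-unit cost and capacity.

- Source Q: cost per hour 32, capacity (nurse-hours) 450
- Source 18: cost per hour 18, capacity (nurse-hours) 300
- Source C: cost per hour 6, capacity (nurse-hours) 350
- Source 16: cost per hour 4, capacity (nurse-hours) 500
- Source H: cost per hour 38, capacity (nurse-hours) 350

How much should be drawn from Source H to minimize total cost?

Cheapest first:
Source 16 (4): use full 500 ; 1300 nurse-hours to go.
Take 350 from Source C at 6 ; need 950 more.
Source 18 (18): use full 300 ; 650 nurse-hours to go.
Source Q at 32: take all 450 nurse-hours ; 200 still needed.
Take 200 from Source H at 38 to finish.

200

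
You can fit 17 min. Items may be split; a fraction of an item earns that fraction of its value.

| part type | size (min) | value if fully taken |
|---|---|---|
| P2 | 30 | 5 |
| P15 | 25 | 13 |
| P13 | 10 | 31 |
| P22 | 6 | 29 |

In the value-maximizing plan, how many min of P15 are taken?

1

Rank by value-to-size ratio: P22 29/6≈4.83, P13 31/10≈3.1, P15 13/25≈0.52, P2 5/30≈0.167.
Take all of P22 (6 min, value 29) ; 11 min left.
Take all of P13 (10 min, value 31) ; 1 min left.
Only 1 min remain; take 1/25 of P15 for value 13×1/25 = 0.52.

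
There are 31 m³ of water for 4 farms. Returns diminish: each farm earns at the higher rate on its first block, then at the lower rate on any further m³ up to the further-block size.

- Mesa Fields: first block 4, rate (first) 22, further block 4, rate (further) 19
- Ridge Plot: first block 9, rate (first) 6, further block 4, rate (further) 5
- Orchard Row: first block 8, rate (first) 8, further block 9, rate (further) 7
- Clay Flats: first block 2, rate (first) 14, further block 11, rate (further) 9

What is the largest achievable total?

Order all 8 blocks by rate: Mesa Fields/T1 22 > Mesa Fields/T2 19 > Clay Flats/T1 14 > Clay Flats/T2 9 > Orchard Row/T1 8 > Orchard Row/T2 7 > Ridge Plot/T1 6 > Ridge Plot/T2 5.
Mesa Fields/T1 (22): +4 — 27 left.
Fill Mesa Fields T2 block (4 at 19) — 23 left.
Fill Clay Flats T1 block (2 at 14) — 21 left.
Clay Flats T2 at 9: fill all 11 — 10 left.
Orchard Row T1 at 8: fill all 8 — 2 left.
2 remain; put them into Orchard Row T2 at 7.
Total = 22×4 + 19×4 + 14×2 + 9×11 + 8×8 + 7×2 = 369.

369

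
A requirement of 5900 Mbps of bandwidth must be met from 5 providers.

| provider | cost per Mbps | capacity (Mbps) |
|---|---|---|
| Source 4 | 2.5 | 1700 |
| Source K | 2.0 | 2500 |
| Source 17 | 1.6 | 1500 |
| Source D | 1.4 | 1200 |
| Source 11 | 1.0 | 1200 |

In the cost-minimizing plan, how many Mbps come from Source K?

Fill from the cheapest provider first.
Source 11 at 1.0: take all 1200 Mbps — 4700 still needed.
Source D (1.4): use full 1200 — 3500 Mbps to go.
Source 17 at 1.6: take all 1500 Mbps — 2000 still needed.
Source K (2.0): take the remaining 2000 — done.
Source 4: unused.

2000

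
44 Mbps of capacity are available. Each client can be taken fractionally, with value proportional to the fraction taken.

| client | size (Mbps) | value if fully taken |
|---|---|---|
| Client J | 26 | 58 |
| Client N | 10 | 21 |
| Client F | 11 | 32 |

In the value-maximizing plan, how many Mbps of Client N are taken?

Rank by value-to-size ratio: Client F 32/11≈2.91, Client J 58/26≈2.23, Client N 21/10≈2.1.
All 11 Mbps of Client F fit (value 32) → 33 remain.
Take all of Client J (26 Mbps, value 58) → 7 Mbps left.
Fill the last 7 Mbps with part of Client N: 7/10 of it earns 14.7.

7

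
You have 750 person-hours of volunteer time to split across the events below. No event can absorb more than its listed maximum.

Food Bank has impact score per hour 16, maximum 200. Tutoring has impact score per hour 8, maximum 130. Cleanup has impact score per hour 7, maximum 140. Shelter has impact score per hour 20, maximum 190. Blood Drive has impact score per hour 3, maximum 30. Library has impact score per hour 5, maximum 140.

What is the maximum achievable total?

9470

Rank by impact score per hour: Shelter 20 > Food Bank 16 > Tutoring 8 > Cleanup 7 > Library 5 > Blood Drive 3.
Give Shelter 190 to hit its cap of 190 → 560 left.
Food Bank takes 200 to reach its cap of 200 → 360 left.
Tutoring takes 130 to reach its cap of 130 → 230 left.
Give Cleanup 140 to hit its cap of 140 → 90 left.
Library has room for 140 but only 90 remain, so it gets 90.
Total = 16×200 + 8×130 + 7×140 + 20×190 + 5×90 = 9470.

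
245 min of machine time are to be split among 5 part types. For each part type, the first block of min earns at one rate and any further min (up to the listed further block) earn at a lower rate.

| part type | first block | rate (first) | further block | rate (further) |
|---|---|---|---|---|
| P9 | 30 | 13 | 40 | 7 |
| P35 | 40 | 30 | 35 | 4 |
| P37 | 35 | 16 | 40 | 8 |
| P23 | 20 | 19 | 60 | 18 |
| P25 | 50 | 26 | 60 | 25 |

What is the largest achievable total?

5700

Rank every tier by rate: P35/tier1 30 > P25/tier1 26 > P25/tier2 25 > P23/tier1 19 > P23/tier2 18 > P37/tier1 16 > P9/tier1 13 > P37/tier2 8 > P9/tier2 7 > P35/tier2 4.
P35/tier1 (30): +40 — 205 left.
Fill P25 tier1 block (50 at 26) — 155 left.
Fill P25 tier2 block (60 at 25) — 95 left.
Fill P23 tier1 block (20 at 19) — 75 left.
Fill P23 tier2 block (60 at 18) — 15 left.
P37/tier1: +15 of 35 at 16; pool empty.
Total = 30×40 + 26×50 + 25×60 + 19×20 + 18×60 + 16×15 = 5700.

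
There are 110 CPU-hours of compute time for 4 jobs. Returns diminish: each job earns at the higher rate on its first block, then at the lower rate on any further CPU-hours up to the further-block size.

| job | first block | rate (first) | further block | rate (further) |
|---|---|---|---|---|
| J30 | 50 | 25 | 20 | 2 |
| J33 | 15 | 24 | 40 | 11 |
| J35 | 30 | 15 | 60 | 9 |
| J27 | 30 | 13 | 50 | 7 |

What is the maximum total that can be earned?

Rank every tier by rate: J30/T1 25 > J33/T1 24 > J35/T1 15 > J27/T1 13 > J33/T2 11 > J35/T2 9 > J27/T2 7 > J30/T2 2.
J30/T1 (25): +50 → 60 left.
J33 T1 at 24: fill all 15 → 45 left.
J35/T1 (15): +30 → 15 left.
J27/T1: +15 of 30 at 13; pool empty.
Total = 25×50 + 24×15 + 15×30 + 13×15 = 2255.

2255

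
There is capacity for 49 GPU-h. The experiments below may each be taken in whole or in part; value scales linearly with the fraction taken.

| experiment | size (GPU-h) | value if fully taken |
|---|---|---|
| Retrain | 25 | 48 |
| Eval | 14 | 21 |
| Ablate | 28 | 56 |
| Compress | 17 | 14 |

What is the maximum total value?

Best value per unit of size first: Ablate 56/28≈2, Retrain 48/25≈1.92, Eval 21/14≈1.5, Compress 14/17≈0.824.
Ablate: take in full, 28 GPU-h for value 56 ; 21 left.
21 GPU-h left: a 21/25 share of Retrain gives 48×21/25 = 40.32.
Total value = 96.32.

96.32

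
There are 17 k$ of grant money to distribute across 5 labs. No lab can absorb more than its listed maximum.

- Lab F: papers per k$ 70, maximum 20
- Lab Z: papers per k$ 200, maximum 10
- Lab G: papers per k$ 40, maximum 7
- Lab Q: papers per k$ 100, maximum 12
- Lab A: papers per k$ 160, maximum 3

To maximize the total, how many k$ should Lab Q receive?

Rank by papers per k$: Lab Z 200 > Lab A 160 > Lab Q 100 > Lab F 70 > Lab G 40.
Give Lab Z 10 to hit its cap of 10 — 7 left.
Lab A: +3 to 3 (cap) — 4 left.
Lab Q: +4 (room for 12) → 4. Pool exhausted.

4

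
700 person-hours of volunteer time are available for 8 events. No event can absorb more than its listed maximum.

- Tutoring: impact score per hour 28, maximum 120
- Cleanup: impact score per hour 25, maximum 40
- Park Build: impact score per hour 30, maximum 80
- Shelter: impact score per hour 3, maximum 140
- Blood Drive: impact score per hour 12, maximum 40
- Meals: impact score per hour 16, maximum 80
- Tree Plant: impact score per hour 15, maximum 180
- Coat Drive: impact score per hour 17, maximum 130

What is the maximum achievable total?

13520

Highest impact score per hour first: Park Build 30 > Tutoring 28 > Cleanup 25 > Coat Drive 17 > Meals 16 > Tree Plant 15 > Blood Drive 12 > Shelter 3.
Park Build: +80 to 80 (cap) ; 620 left.
Give Tutoring 120 to hit its cap of 120 ; 500 left.
Give Cleanup 40 to hit its cap of 40 ; 460 left.
Coat Drive takes 130 to reach its cap of 130 ; 330 left.
Give Meals 80 to hit its cap of 80 ; 250 left.
Give Tree Plant 180 to hit its cap of 180 ; 70 left.
Give Blood Drive 40 to hit its cap of 40 ; 30 left.
Shelter has room for 140 but only 30 remain, so it gets 30.
Total = 28×120 + 25×40 + 30×80 + 3×30 + 12×40 + 16×80 + 15×180 + 17×130 = 13520.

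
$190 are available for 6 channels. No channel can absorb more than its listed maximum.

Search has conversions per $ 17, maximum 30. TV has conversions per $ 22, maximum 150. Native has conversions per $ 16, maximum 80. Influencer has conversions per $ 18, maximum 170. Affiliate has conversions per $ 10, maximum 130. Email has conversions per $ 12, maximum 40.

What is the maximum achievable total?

4020

Order the channels by conversions per $: TV 22 > Influencer 18 > Search 17 > Native 16 > Email 12 > Affiliate 10.
TV: +150 to 150 (cap) — 40 left.
Only 40 left; Influencer takes them to reach 40.
Total = 22×150 + 18×40 = 4020.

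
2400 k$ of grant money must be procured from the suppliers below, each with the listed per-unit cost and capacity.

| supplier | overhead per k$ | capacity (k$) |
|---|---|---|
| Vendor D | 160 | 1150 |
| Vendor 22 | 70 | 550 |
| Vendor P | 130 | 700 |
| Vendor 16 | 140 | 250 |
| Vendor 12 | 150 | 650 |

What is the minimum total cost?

Use suppliers in increasing cost order.
Vendor 22 at 70: take all 550 k$ — 1850 still needed.
Vendor P at 130: take all 700 k$ — 1150 still needed.
Vendor 16 at 140: take all 250 k$ — 900 still needed.
Vendor 12 at 150: take all 650 k$ — 250 still needed.
Vendor D at 160: take 250 of its 1150 — requirement met.
Cost = 550×70 + 700×130 + 250×140 + 650×150 + 250×160 = 302000.

302000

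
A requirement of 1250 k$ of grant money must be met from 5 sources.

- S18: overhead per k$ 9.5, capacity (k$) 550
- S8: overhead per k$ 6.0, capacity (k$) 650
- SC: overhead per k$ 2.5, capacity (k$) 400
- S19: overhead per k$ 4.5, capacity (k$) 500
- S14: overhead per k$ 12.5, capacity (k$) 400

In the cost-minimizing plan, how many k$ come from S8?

Use sources in increasing cost order.
Take 400 from SC at 2.5 ; need 850 more.
Take 500 from S19 at 4.5 ; need 350 more.
S8 (6.0): take the remaining 350 ; done.
S18, S14: unused.

350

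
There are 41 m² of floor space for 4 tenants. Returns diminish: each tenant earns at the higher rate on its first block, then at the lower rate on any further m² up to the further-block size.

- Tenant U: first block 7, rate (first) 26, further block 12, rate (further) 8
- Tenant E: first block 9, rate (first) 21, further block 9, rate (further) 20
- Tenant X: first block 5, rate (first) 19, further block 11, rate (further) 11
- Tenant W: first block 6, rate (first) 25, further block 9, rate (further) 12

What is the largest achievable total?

Order all 8 blocks by rate: Tenant U/tier1 26 > Tenant W/tier1 25 > Tenant E/tier1 21 > Tenant E/tier2 20 > Tenant X/tier1 19 > Tenant W/tier2 12 > Tenant X/tier2 11 > Tenant U/tier2 8.
Tenant U tier1 at 26: fill all 7 ; 34 left.
Tenant W/tier1 (25): +6 ; 28 left.
Tenant E/tier1 (21): +9 ; 19 left.
Tenant E/tier2 (20): +9 ; 10 left.
Tenant X tier1 at 19: fill all 5 ; 5 left.
Tenant W tier2 at 12: only 5 left, fill 5.
Total = 26×7 + 25×6 + 21×9 + 20×9 + 19×5 + 12×5 = 856.

856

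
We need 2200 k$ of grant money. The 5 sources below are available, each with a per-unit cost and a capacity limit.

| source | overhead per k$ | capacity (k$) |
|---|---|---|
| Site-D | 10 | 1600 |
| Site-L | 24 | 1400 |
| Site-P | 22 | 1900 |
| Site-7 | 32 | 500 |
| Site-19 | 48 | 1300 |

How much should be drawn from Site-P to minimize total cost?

Use sources in increasing cost order.
Site-D (10): use full 1600 — 600 k$ to go.
Site-P (22): take the remaining 600 — done.
Site-L, Site-7, Site-19: unused.

600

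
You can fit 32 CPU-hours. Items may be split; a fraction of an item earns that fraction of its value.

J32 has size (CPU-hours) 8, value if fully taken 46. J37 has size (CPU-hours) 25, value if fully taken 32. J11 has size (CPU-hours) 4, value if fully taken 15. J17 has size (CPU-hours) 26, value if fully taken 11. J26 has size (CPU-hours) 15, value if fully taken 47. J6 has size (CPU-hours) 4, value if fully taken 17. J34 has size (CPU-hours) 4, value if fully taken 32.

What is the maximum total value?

147.6

Best value per unit of size first: J34 32/4≈8, J32 46/8≈5.75, J6 17/4≈4.25, J11 15/4≈3.75, J26 47/15≈3.13, J37 32/25≈1.28, J17 11/26≈0.423.
J34: take in full, 4 CPU-hours for value 32 ; 28 left.
All 8 CPU-hours of J32 fit (value 46) ; 20 remain.
J6: take in full, 4 CPU-hours for value 17 ; 16 left.
J11: take in full, 4 CPU-hours for value 15 ; 12 left.
Fill the last 12 CPU-hours with part of J26: 12/15 of it earns 37.6.
Total value = 147.6.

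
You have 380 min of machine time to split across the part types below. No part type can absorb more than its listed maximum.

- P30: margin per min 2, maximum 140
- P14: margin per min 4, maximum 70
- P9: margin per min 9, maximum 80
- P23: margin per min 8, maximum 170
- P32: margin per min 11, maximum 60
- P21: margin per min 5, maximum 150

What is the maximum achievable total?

Rank by margin per min: P32 11 > P9 9 > P23 8 > P21 5 > P14 4 > P30 2.
Give P32 60 to hit its cap of 60 — 320 left.
P9: +80 to 80 (cap) — 240 left.
P23 takes 170 to reach its cap of 170 — 70 left.
P21 has room for 150 but only 70 remain, so it gets 70.
Total = 9×80 + 8×170 + 11×60 + 5×70 = 3090.

3090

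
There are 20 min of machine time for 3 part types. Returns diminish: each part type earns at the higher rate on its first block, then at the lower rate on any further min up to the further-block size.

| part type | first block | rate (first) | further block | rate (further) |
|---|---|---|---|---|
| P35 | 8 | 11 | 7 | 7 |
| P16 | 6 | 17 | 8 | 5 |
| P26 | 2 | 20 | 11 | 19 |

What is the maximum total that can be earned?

362

Order all 6 blocks by rate: P26/T1 20 > P26/T2 19 > P16/T1 17 > P35/T1 11 > P35/T2 7 > P16/T2 5.
Fill P26 T1 block (2 at 20) → 18 left.
P26/T2 (19): +11 → 7 left.
P16 T1 at 17: fill all 6 → 1 left.
P35 T1 at 11: only 1 left, fill 1.
Total = 20×2 + 19×11 + 17×6 + 11×1 = 362.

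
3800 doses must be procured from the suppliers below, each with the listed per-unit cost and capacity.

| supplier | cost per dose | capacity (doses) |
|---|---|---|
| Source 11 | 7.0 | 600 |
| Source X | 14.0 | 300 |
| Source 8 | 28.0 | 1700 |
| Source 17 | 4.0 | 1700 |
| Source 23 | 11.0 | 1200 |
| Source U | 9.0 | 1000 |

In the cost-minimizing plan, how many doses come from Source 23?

Cheapest first:
Source 17 at 4.0: take all 1700 doses — 2100 still needed.
Source 11 (7.0): use full 600 — 1500 doses to go.
Take 1000 from Source U at 9.0 — need 500 more.
Source 23 (11.0): take the remaining 500 — done.
Source X, Source 8: unused.

500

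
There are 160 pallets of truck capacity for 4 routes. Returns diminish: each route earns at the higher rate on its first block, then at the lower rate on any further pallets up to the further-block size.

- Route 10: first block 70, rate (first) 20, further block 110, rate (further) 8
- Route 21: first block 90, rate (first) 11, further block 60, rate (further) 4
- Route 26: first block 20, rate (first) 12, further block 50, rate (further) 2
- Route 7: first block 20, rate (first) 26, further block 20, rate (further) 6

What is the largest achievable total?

Rank every tier by rate: Route 7/first 26 > Route 10/first 20 > Route 26/first 12 > Route 21/first 11 > Route 10/second 8 > Route 7/second 6 > Route 21/second 4 > Route 26/second 2.
Route 7 first at 26: fill all 20 — 140 left.
Route 10 first at 20: fill all 70 — 70 left.
Route 26/first (12): +20 — 50 left.
Route 21/first: +50 of 90 at 11; pool empty.
Total = 26×20 + 20×70 + 12×20 + 11×50 = 2710.

2710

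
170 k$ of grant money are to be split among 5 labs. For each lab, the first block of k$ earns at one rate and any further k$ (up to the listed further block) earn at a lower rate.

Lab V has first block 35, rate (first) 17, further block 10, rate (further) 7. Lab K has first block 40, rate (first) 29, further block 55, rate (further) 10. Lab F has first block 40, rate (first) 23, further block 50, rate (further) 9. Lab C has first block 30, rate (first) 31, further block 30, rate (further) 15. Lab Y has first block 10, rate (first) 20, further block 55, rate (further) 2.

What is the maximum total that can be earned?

4030

Order all 10 blocks by rate: Lab C/first 31 > Lab K/first 29 > Lab F/first 23 > Lab Y/first 20 > Lab V/first 17 > Lab C/second 15 > Lab K/second 10 > Lab F/second 9 > Lab V/second 7 > Lab Y/second 2.
Lab C/first (31): +30 → 140 left.
Fill Lab K first block (40 at 29) → 100 left.
Fill Lab F first block (40 at 23) → 60 left.
Lab Y first at 20: fill all 10 → 50 left.
Fill Lab V first block (35 at 17) → 15 left.
Lab C/second: +15 of 30 at 15; pool empty.
Total = 31×30 + 29×40 + 23×40 + 20×10 + 17×35 + 15×15 = 4030.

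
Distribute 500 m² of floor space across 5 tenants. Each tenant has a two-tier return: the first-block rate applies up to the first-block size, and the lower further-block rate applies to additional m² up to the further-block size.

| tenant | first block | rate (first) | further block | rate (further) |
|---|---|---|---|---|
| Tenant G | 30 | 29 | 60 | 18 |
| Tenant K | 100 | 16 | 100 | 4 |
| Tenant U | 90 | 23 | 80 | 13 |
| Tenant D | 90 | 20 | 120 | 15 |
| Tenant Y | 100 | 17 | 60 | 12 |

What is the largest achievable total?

9570

Order all 10 blocks by rate: Tenant G/tier1 29 > Tenant U/tier1 23 > Tenant D/tier1 20 > Tenant G/tier2 18 > Tenant Y/tier1 17 > Tenant K/tier1 16 > Tenant D/tier2 15 > Tenant U/tier2 13 > Tenant Y/tier2 12 > Tenant K/tier2 4.
Tenant G tier1 at 29: fill all 30 — 470 left.
Tenant U tier1 at 23: fill all 90 — 380 left.
Tenant D/tier1 (20): +90 — 290 left.
Tenant G tier2 at 18: fill all 60 — 230 left.
Tenant Y tier1 at 17: fill all 100 — 130 left.
Fill Tenant K tier1 block (100 at 16) — 30 left.
30 remain; put them into Tenant D tier2 at 15.
Total = 29×30 + 23×90 + 20×90 + 18×60 + 17×100 + 16×100 + 15×30 = 9570.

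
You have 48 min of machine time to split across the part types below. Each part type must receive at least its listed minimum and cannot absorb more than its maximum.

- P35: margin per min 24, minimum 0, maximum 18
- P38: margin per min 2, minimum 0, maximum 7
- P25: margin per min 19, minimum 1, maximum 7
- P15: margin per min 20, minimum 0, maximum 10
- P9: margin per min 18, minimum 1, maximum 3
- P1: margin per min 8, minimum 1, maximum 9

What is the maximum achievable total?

Meeting every minimum uses 0+0+1+0+1+1 = 3 min, leaving 45.
Order the part types by margin per min: P35 24 > P15 20 > P25 19 > P9 18 > P1 8 > P38 2.
P35 takes 18 more to reach its cap of 18 — 27 left.
P15 takes 10 more to reach its cap of 10 — 17 left.
Give P25 6 more to hit its cap of 7 — 11 left.
Give P9 2 more to hit its cap of 3 — 9 left.
P1: +8 to 9 (cap) — 1 left.
P38 has room for 7 more but only 1 remain, so it gets 1.
Total = 24×18 + 2×1 + 19×7 + 20×10 + 18×3 + 8×9 = 893.

893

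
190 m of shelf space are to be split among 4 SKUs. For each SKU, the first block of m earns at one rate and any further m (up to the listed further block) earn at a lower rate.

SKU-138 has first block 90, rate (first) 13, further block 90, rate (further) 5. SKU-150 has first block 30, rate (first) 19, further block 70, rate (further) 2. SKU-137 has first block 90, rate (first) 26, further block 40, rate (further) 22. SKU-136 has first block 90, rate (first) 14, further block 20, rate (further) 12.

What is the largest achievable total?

4210

Rank every tier by rate: SKU-137/T1 26 > SKU-137/T2 22 > SKU-150/T1 19 > SKU-136/T1 14 > SKU-138/T1 13 > SKU-136/T2 12 > SKU-138/T2 5 > SKU-150/T2 2.
Fill SKU-137 T1 block (90 at 26) — 100 left.
SKU-137 T2 at 22: fill all 40 — 60 left.
Fill SKU-150 T1 block (30 at 19) — 30 left.
SKU-136 T1 at 14: only 30 left, fill 30.
Total = 26×90 + 22×40 + 19×30 + 14×30 = 4210.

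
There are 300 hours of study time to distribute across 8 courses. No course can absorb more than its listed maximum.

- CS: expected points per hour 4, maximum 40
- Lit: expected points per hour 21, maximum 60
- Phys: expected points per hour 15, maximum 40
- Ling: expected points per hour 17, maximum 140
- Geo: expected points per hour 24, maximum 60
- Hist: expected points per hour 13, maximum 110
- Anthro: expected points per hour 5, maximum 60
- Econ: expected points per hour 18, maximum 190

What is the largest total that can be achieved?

Rank by expected points per hour: Geo 24 > Lit 21 > Econ 18 > Ling 17 > Phys 15 > Hist 13 > Anthro 5 > CS 4.
Geo takes 60 to reach its cap of 60 → 240 left.
Give Lit 60 to hit its cap of 60 → 180 left.
Econ has room for 190 but only 180 remain, so it gets 180.
Total = 21×60 + 24×60 + 18×180 = 5940.

5940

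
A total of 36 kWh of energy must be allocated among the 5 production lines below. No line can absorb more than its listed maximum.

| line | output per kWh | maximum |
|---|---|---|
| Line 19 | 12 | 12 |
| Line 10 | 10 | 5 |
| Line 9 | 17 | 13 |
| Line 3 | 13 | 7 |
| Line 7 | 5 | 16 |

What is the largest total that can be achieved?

496

Highest output per kWh first: Line 9 17 > Line 3 13 > Line 19 12 > Line 10 10 > Line 7 5.
Line 9 takes 13 to reach its cap of 13 → 23 left.
Line 3: +7 to 7 (cap) → 16 left.
Give Line 19 12 to hit its cap of 12 → 4 left.
Line 10 has room for 5 but only 4 remain, so it gets 4.
Total = 12×12 + 10×4 + 17×13 + 13×7 = 496.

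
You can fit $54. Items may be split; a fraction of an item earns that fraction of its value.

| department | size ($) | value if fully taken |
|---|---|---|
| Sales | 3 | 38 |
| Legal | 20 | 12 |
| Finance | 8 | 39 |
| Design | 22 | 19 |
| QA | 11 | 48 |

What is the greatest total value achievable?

150

Sort by value density: Sales 38/3≈12.7, Finance 39/8≈4.88, QA 48/11≈4.36, Design 19/22≈0.864, Legal 12/20≈0.6.
All 3 $ of Sales fit (value 38) → 51 remain.
Finance: take in full, 8 $ for value 39 → 43 left.
Take all of QA (11 $, value 48) → 32 $ left.
Take all of Design (22 $, value 19) → 10 $ left.
Fill the last 10 $ with part of Legal: 10/20 of it earns 6.
Total value = 150.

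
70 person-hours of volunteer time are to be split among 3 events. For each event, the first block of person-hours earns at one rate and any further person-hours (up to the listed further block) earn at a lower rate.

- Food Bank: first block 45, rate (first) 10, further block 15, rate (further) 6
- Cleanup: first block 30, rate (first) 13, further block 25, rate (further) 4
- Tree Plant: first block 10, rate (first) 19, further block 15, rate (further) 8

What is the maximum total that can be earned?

880

Treat each block as its own option and order by rate: Tree Plant/tier1 19 > Cleanup/tier1 13 > Food Bank/tier1 10 > Tree Plant/tier2 8 > Food Bank/tier2 6 > Cleanup/tier2 4.
Fill Tree Plant tier1 block (10 at 19) ; 60 left.
Cleanup/tier1 (13): +30 ; 30 left.
Food Bank tier1 at 10: only 30 left, fill 30.
Total = 19×10 + 13×30 + 10×30 = 880.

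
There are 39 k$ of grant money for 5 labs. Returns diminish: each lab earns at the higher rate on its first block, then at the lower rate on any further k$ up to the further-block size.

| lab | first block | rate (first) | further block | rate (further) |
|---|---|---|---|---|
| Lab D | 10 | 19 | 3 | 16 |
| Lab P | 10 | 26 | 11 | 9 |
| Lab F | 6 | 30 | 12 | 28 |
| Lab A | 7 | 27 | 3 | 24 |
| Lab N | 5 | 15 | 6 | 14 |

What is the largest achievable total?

1056

Rank every tier by rate: Lab F/tier1 30 > Lab F/tier2 28 > Lab A/tier1 27 > Lab P/tier1 26 > Lab A/tier2 24 > Lab D/tier1 19 > Lab D/tier2 16 > Lab N/tier1 15 > Lab N/tier2 14 > Lab P/tier2 9.
Lab F tier1 at 30: fill all 6 ; 33 left.
Lab F tier2 at 28: fill all 12 ; 21 left.
Fill Lab A tier1 block (7 at 27) ; 14 left.
Lab P/tier1 (26): +10 ; 4 left.
Lab A tier2 at 24: fill all 3 ; 1 left.
1 remain; put them into Lab D tier1 at 19.
Total = 30×6 + 28×12 + 27×7 + 26×10 + 24×3 + 19×1 = 1056.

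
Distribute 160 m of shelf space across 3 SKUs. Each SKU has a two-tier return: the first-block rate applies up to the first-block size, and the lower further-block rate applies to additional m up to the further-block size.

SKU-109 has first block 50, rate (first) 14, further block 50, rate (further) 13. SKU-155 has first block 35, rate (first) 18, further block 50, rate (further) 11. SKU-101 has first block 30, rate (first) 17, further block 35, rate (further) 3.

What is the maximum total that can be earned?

Rank every tier by rate: SKU-155/tier1 18 > SKU-101/tier1 17 > SKU-109/tier1 14 > SKU-109/tier2 13 > SKU-155/tier2 11 > SKU-101/tier2 3.
Fill SKU-155 tier1 block (35 at 18) ; 125 left.
Fill SKU-101 tier1 block (30 at 17) ; 95 left.
SKU-109 tier1 at 14: fill all 50 ; 45 left.
SKU-109/tier2: +45 of 50 at 13; pool empty.
Total = 18×35 + 17×30 + 14×50 + 13×45 = 2425.

2425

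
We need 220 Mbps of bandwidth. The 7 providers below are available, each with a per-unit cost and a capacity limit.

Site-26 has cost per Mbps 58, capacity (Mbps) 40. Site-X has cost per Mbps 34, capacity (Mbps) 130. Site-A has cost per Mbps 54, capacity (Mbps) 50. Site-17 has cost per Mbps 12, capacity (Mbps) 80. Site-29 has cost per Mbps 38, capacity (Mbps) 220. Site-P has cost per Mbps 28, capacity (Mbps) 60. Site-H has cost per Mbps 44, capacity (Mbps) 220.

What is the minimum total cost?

Cheapest first:
Site-17 at 12: take all 80 Mbps — 140 still needed.
Site-P (28): use full 60 — 80 Mbps to go.
Site-X (34): take the remaining 80 — done.
Site-29, Site-H, Site-A, Site-26: unused.
Cost = 80×12 + 60×28 + 80×34 = 5360.

5360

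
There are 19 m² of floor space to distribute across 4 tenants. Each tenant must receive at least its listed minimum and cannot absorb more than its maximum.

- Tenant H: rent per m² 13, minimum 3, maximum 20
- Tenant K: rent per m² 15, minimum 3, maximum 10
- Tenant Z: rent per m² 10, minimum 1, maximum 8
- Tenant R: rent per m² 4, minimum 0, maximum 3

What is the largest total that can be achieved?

Meeting every minimum uses 3+3+1+0 = 7 m², leaving 12.
Highest rent per m² first: Tenant K 15 > Tenant H 13 > Tenant Z 10 > Tenant R 4.
Tenant K takes 7 more to reach its cap of 10 → 5 left.
Tenant H has room for 17 more but only 5 remain, so it gets 8.
Total = 13×8 + 15×10 + 10×1 = 264.

264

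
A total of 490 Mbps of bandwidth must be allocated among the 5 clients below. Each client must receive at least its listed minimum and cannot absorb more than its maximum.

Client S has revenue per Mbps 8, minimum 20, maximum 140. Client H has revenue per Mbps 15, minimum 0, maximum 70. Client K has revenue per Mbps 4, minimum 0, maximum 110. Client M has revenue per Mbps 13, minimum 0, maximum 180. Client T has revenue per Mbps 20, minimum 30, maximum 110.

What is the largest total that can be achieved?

6630

Meeting every minimum uses 20+0+0+0+30 = 50 Mbps, leaving 440.
Order the clients by revenue per Mbps: Client T 20 > Client H 15 > Client M 13 > Client S 8 > Client K 4.
Give Client T 80 more to hit its cap of 110 — 360 left.
Give Client H 70 more to hit its cap of 70 — 290 left.
Client M: +180 to 180 (cap) — 110 left.
Only 110 left; Client S takes them to reach 130.
Total = 8×130 + 15×70 + 13×180 + 20×110 = 6630.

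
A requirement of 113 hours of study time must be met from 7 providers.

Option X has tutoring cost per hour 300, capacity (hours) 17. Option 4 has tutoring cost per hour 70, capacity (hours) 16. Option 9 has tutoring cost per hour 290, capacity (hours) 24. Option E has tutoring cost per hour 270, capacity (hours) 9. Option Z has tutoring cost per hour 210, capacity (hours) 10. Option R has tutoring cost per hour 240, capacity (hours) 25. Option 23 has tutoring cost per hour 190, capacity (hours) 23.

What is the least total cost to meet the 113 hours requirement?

24780

Use providers in increasing cost order.
Option 4 at 70: take all 16 hours — 97 still needed.
Option 23 at 190: take all 23 hours — 74 still needed.
Option Z at 210: take all 10 hours — 64 still needed.
Take 25 from Option R at 240 — need 39 more.
Option E at 270: take all 9 hours — 30 still needed.
Option 9 at 290: take all 24 hours — 6 still needed.
Option X at 300: take 6 of its 17 — requirement met.
Cost = 16×70 + 23×190 + 10×210 + 25×240 + 9×270 + 24×290 + 6×300 = 24780.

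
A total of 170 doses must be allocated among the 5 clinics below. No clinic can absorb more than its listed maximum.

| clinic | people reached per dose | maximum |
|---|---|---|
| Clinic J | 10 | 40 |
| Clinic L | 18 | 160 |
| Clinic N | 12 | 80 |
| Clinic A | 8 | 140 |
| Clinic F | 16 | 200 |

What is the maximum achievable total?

Rank by people reached per dose: Clinic L 18 > Clinic F 16 > Clinic N 12 > Clinic J 10 > Clinic A 8.
Clinic L: +160 to 160 (cap) → 10 left.
Clinic F has room for 200 but only 10 remain, so it gets 10.
Total = 18×160 + 16×10 = 3040.

3040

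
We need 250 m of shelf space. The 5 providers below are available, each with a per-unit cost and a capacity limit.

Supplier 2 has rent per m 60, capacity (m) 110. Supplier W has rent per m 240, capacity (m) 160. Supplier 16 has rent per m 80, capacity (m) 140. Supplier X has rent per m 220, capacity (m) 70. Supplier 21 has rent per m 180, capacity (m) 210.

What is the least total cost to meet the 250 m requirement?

17800

Fill from the cheapest provider first.
Take 110 from Supplier 2 at 60 ; need 140 more.
Supplier 16 (80): use full 140 ; 0 m to go.
Supplier 21, Supplier X, Supplier W: unused.
Cost = 110×60 + 140×80 = 17800.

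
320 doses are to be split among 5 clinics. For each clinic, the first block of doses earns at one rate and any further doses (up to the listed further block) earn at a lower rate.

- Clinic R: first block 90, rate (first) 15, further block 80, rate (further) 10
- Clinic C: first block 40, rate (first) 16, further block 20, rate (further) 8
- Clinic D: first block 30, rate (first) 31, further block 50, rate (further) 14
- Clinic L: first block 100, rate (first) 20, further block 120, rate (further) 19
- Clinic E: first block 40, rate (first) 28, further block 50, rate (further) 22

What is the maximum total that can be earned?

7050

Rank every tier by rate: Clinic D/T1 31 > Clinic E/T1 28 > Clinic E/T2 22 > Clinic L/T1 20 > Clinic L/T2 19 > Clinic C/T1 16 > Clinic R/T1 15 > Clinic D/T2 14 > Clinic R/T2 10 > Clinic C/T2 8.
Clinic D/T1 (31): +30 ; 290 left.
Clinic E/T1 (28): +40 ; 250 left.
Clinic E T2 at 22: fill all 50 ; 200 left.
Clinic L T1 at 20: fill all 100 ; 100 left.
Clinic L T2 at 19: only 100 left, fill 100.
Total = 31×30 + 28×40 + 22×50 + 20×100 + 19×100 = 7050.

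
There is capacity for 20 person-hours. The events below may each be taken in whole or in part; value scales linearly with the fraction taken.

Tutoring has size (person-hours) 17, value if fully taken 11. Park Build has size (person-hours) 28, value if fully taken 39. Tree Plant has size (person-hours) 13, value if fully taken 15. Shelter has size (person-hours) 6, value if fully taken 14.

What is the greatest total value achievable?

Best value per unit of size first: Shelter 14/6≈2.33, Park Build 39/28≈1.39, Tree Plant 15/13≈1.15, Tutoring 11/17≈0.647.
Shelter: take in full, 6 person-hours for value 14 → 14 left.
14 person-hours left: a 14/28 share of Park Build gives 39×14/28 = 19.5.
Total value = 33.5.

33.5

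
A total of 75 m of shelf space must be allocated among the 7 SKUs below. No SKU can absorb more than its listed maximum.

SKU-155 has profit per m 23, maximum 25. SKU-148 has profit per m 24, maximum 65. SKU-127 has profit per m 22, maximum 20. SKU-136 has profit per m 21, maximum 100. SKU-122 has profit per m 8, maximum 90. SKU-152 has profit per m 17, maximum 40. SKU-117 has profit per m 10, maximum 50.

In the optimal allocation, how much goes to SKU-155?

Highest profit per m first: SKU-148 24 > SKU-155 23 > SKU-127 22 > SKU-136 21 > SKU-152 17 > SKU-117 10 > SKU-122 8.
Give SKU-148 65 to hit its cap of 65 ; 10 left.
SKU-155 has room for 25 but only 10 remain, so it gets 10.

10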